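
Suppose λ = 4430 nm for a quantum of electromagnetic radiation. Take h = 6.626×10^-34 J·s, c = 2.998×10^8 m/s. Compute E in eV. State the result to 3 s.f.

E is given directly by: E = hc/λ.
λ = 4430 nm = 4.430×10^-6 m; h = 6.626×10^-34 J·s; c = 2.998×10^8 m/s.
E = 4.484×10^-20 J  (the unit combination reduces to kg·m²/s² = J)
4.484×10^-20 J × (1 eV / 1.602×10^-19 J) = 0.2799 eV

0.280 eV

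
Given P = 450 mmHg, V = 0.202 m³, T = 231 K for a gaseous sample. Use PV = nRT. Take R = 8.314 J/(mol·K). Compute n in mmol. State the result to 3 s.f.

6310 mmol

From the ideal-gas law: n = PV/(RT).
P = 450 mmHg = 59995 Pa; V = 0.202 m³; T = 231 K; R = 8.314 J/(mol·K).
n = 6.310 mol
6.310 mol × (1 mmol / 0.001000 mol) = 6310 mmol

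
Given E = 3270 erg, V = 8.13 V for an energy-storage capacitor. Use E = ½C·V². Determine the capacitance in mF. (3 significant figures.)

Solving E = ½C·V² for C: C = 2E/V².
E = 3270 erg = 3.270×10^-4 J; V = 8.13 V.
C = 9.895×10^-6 F
9.895×10^-6 F × (1 mF / 0.001000 F) = 0.009895 mF

0.00989 mF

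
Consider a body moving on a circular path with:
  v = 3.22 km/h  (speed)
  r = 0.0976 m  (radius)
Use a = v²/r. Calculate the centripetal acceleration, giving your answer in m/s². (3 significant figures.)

8.20 m/s²

Directly: a = v²/r.
v = 3.22 km/h = 0.8944 m/s; r = 0.0976 m.
a = 8.197 m/s²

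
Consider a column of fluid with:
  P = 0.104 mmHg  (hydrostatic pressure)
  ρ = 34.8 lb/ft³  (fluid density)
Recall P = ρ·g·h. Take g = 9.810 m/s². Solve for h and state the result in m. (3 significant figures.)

0.00254 m

Solving P = ρ·g·h for h: h = P/(ρ·g).
P = 0.104 mmHg = 13.87 Pa; ρ = 34.8 lb/ft³ = 557.4 kg/m³; g = 9.810 m/s².
h = 0.002536 m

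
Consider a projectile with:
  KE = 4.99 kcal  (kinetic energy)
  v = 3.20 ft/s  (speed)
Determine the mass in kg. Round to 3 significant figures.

43900 kg

Rearranging KE = ½mv² for m: m = 2·KE/v².
KE = 4.99 kcal = 20878 J; v = 3.20 ft/s = 0.9754 m/s.
m = 43893 kg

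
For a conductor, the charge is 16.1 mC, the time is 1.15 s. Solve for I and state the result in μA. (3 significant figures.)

Rearranging q = I·t for I: I = q/t.
q = 16.1 mC = 0.01610 C; t = 1.15 s.
I = 0.01400 A
0.01400 A × (1 μA / 1.000×10^-6 A) = 14000 μA

14000 μA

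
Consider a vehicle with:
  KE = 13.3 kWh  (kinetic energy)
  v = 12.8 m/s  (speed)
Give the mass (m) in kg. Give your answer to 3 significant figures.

5.84×10^5 kg

Rearranging KE = ½mv² for m: m = 2·KE/v².
KE = 13.3 kWh = 4.788×10^7 J; v = 12.8 m/s.
m = 5.845×10^5 kg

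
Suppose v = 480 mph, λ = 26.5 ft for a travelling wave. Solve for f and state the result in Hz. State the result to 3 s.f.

Rearranging: f = v/λ.
v = 480 mph = 214.6 m/s; λ = 26.5 ft = 8.077 m.
f = 26.57 Hz

26.6 Hz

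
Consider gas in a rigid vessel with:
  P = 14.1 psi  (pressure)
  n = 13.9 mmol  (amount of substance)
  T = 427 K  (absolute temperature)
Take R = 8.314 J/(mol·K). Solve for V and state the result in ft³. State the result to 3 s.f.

Rearranging PV = nRT for V: V = nRT/P.
P = 14.1 psi = 97216 Pa; n = 13.9 mmol = 0.01390 mol; T = 427 K; R = 8.314 J/(mol·K).
V = 5.076×10^-4 m³
5.076×10^-4 m³ × (1 ft³ / 0.02832 m³) = 0.01793 ft³

0.0179 ft³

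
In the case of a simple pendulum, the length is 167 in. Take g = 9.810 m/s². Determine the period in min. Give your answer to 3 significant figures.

Directly: T = 2π√(L/g).
L = 167 in = 4.242 m; g = 9.810 m/s².
T = 4.132 s
4.132 s × (1 min / 60.00 s) = 0.06886 min

0.0689 min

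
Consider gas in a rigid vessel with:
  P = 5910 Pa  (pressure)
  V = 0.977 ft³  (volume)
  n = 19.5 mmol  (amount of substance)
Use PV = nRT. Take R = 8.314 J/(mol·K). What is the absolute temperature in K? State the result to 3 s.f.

1010 K

Rearranging: T = PV/(nR).
P = 5910 Pa; V = 0.977 ft³ = 0.02767 m³; n = 19.5 mmol = 0.01950 mol; R = 8.314 J/(mol·K).
T = 1009 K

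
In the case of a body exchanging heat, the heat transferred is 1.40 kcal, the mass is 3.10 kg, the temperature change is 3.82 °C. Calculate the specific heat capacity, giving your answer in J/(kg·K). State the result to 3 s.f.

495 J/(kg·K)

Solving Q = m·c·ΔT for c: c = Q/(m·ΔT).
Q = 1.40 kcal = 5858 J; m = 3.10 kg; ΔT = 3.82 °C = 3.820 K.
c = 494.6 J/(kg·K)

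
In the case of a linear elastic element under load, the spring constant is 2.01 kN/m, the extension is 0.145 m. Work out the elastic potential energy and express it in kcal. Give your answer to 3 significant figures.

0.00505 kcal

Directly: U = ½kx².
k = 2.01 kN/m = 2010 N/m; x = 0.145 m.
U = 21.13 J
21.13 J × (1 kcal / 4184 J) = 0.005050 kcal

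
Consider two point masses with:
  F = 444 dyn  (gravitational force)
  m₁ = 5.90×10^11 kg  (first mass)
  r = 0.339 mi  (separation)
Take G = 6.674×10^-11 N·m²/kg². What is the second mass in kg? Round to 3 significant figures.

Solving F = G·m₁·m₂/r² for m₂: m₂ = F·r²/(G·m₁).
F = 444 dyn = 0.004440 N; m₁ = 5.90×10^11 kg; r = 0.339 mi = 545.6 m; G = 6.674×10^-11 N·m²/kg².
m₂ = 33.56 kg

33.6 kg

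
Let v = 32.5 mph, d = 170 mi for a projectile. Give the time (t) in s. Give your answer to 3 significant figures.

Rearranging: t = d/v.
v = 32.5 mph = 14.53 m/s; d = 170 mi = 2.736×10^5 m.
t = 18831 s

18800 s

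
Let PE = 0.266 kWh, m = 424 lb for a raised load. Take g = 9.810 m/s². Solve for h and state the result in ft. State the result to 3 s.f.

Rearranging PE = m·g·h for h: h = PE/(m·g).
PE = 0.266 kWh = 9.576×10^5 J; m = 424 lb = 192.3 kg; g = 9.810 m/s².
h = 507.6 m
507.6 m × (1 ft / 0.3048 m) = 1665 ft

1670 ft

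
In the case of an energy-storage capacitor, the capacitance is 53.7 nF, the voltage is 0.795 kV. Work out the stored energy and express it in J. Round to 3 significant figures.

Directly: E = ½CV².
C = 53.7 nF = 5.370×10^-8 F; V = 0.795 kV = 795.0 V.
E = 0.01697 J

0.0170 J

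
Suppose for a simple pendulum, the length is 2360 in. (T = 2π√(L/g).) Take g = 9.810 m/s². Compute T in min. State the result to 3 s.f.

0.259 min

Directly: T = 2π√(L/g).
L = 2360 in = 59.94 m; g = 9.810 m/s².
T = 15.53 s
15.53 s × (1 min / 60.00 s) = 0.2589 min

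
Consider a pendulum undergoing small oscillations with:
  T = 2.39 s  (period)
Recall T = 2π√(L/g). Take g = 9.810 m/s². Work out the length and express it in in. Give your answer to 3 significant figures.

Rearranging T = 2π√(L/g) for L: L = g·(T/2π)².
T = 2.39 s; g = 9.810 m/s².
L = 1.419 m
1.419 m × (1 in / 0.02540 m) = 55.88 in

55.9 in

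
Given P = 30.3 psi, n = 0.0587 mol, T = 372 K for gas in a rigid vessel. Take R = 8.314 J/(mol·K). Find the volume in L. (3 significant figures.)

From the ideal-gas law: V = nRT/P.
P = 30.3 psi = 2.089×10^5 Pa; n = 0.0587 mol; T = 372 K; R = 8.314 J/(mol·K).
V = 8.690×10^-4 m³
8.690×10^-4 m³ × (1 L / 0.001000 m³) = 0.8690 L

0.869 L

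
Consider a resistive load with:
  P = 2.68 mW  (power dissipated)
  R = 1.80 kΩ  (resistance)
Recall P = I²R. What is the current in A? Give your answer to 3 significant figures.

Rearranging P = I²R for I: I = √(P/R).
P = 2.68 mW = 0.002680 W; R = 1.80 kΩ = 1800 Ω.
I = 0.001220 A

0.00122 A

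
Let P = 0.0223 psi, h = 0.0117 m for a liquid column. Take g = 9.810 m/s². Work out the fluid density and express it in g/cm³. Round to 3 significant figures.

1.34 g/cm³

Solving P = ρ·g·h for ρ: ρ = P/(g·h).
P = 0.0223 psi = 153.8 Pa; h = 0.0117 m; g = 9.810 m/s².
ρ = 1340 kg/m³
1340 kg/m³ × (1 g/cm³ / 1000 kg/m³) = 1.340 g/cm³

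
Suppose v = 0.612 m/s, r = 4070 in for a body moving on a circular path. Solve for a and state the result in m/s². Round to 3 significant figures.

0.00362 m/s²

Directly: a = v²/r.
v = 0.612 m/s; r = 4070 in = 103.4 m.
a = 0.003623 m/s²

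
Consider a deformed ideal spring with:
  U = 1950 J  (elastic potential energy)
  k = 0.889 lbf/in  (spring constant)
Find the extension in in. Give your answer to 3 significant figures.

197 in

Rearranging: x = √(2U/k).
U = 1950 J; k = 0.889 lbf/in = 155.7 N/m.
x = 5.005 m
5.005 m × (1 in / 0.02540 m) = 197.0 in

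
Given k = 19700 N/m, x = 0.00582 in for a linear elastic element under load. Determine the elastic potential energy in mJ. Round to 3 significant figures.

0.215 mJ

U is given directly by: U = ½kx².
k = 19700 N/m; x = 0.00582 in = 1.478×10^-4 m.
U = 2.153×10^-4 J  (the unit combination reduces to kg·m²/s² = J)
2.153×10^-4 J × (1 mJ / 0.001000 J) = 0.2153 mJ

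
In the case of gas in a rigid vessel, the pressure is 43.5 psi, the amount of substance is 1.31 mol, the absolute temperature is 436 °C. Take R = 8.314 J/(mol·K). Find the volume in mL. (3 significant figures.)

25800 mL

From the ideal-gas law: V = nRT/P.
P = 43.5 psi = 2.999×10^5 Pa; n = 1.31 mol; T = 436 °C = 709.1 K; R = 8.314 J/(mol·K).
V = 0.02575 m³
0.02575 m³ × (1 mL / 1.000×10^-6 m³) = 25752 mL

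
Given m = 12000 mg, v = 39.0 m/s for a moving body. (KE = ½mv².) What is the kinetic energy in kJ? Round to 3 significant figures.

0.00913 kJ

Directly: KE = ½mv².
m = 12000 mg = 0.01200 kg; v = 39.0 m/s.
KE = 9.126 J
9.126 J × (1 kJ / 1000 J) = 0.009126 kJ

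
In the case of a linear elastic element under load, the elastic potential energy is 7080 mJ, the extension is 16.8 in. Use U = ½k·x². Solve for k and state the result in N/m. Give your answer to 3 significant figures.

77.8 N/m

Rearranging: k = 2U/x².
U = 7080 mJ = 7.080 J; x = 16.8 in = 0.4267 m.
k = 77.76 N/m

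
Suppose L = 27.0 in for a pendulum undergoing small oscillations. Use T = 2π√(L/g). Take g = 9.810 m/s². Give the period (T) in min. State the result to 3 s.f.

0.0277 min

Directly: T = 2π√(L/g).
L = 27.0 in = 0.6858 m; g = 9.810 m/s².
T = 1.661 s
1.661 s × (1 min / 60.00 s) = 0.02769 min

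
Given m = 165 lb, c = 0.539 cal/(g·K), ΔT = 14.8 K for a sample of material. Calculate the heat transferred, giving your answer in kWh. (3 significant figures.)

Q is given directly by: Q = mcΔT.
m = 165 lb = 74.84 kg; c = 0.539 cal/(g·K) = 2255 J/(kg·K); ΔT = 14.8 K.
Q = 2.498×10^6 J  (the unit combination reduces to kg·m²/s² = J)
2.498×10^6 J × (1 kWh / 3.600×10^6 J) = 0.6939 kWh

0.694 kWh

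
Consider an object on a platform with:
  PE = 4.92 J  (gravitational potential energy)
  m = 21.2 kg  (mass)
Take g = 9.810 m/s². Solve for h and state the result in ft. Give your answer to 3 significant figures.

Solving PE = m·g·h for h: h = PE/(m·g).
PE = 4.92 J; m = 21.2 kg; g = 9.810 m/s².
h = 0.02366 m
0.02366 m × (1 ft / 0.3048 m) = 0.07761 ft

0.0776 ft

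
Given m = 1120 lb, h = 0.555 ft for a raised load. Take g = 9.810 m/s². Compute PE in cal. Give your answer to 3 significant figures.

201 cal

Directly: PE = mgh.
m = 1120 lb = 508.0 kg; h = 0.555 ft = 0.1692 m; g = 9.810 m/s².
PE = 843.1 J
843.1 J × (1 cal / 4.184 J) = 201.5 cal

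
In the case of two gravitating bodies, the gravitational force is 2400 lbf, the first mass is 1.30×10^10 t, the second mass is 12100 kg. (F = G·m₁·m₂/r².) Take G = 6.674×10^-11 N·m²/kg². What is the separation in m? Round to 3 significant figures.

31.4 m

From Newton's law of gravitation: r = √(G·m₁m₂/F).
F = 2400 lbf = 10676 N; m₁ = 1.30×10^10 t = 1.300×10^13 kg; m₂ = 12100 kg; G = 6.674×10^-11 N·m²/kg².
r = 31.36 m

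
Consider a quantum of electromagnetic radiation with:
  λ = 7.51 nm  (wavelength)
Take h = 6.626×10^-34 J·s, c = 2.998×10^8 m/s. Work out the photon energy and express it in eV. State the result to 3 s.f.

165 eV

E is given directly by: E = hc/λ.
λ = 7.51 nm = 7.510×10^-9 m; h = 6.626×10^-34 J·s; c = 2.998×10^8 m/s.
E = 2.645×10^-17 J
2.645×10^-17 J × (1 eV / 1.602×10^-19 J) = 165.1 eV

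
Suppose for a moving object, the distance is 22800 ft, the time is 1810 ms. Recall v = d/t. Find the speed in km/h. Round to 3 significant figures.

Directly: v = d/t.
d = 22800 ft = 6949 m; t = 1810 ms = 1.810 s.
v = 3839 m/s
3839 m/s × (1 km/h / 0.2778 m/s) = 13822 km/h

13800 km/h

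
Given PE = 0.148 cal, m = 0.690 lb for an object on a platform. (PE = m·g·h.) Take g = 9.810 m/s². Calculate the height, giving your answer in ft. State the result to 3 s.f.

0.662 ft

Rearranging PE = m·g·h for h: h = PE/(m·g).
PE = 0.148 cal = 0.6192 J; m = 0.690 lb = 0.3130 kg; g = 9.810 m/s².
h = 0.2017 m
0.2017 m × (1 ft / 0.3048 m) = 0.6617 ft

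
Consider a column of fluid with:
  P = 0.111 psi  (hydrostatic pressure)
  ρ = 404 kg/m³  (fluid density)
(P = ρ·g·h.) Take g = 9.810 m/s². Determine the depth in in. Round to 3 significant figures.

7.60 in

Solving P = ρ·g·h for h: h = P/(ρ·g).
P = 0.111 psi = 765.3 Pa; ρ = 404 kg/m³; g = 9.810 m/s².
h = 0.1931 m
0.1931 m × (1 in / 0.02540 m) = 7.603 in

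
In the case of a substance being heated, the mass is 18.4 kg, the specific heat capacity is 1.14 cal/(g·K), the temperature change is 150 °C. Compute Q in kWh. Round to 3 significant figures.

Directly: Q = mcΔT.
m = 18.4 kg; c = 1.14 cal/(g·K) = 4770 J/(kg·K); ΔT = 150 °C = 150.0 K.
Q = 1.316×10^7 J  (the unit combination reduces to kg·m²/s² = J)
1.316×10^7 J × (1 kWh / 3.600×10^6 J) = 3.657 kWh

3.66 kWh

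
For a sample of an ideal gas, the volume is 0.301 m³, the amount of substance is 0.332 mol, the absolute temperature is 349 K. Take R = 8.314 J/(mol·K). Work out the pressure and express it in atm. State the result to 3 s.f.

Directly: P = nRT/V.
V = 0.301 m³; n = 0.332 mol; T = 349 K; R = 8.314 J/(mol·K).
P = 3200 Pa  (the unit combination reduces to kg/(m·s²) = Pa)
3200 Pa × (1 atm / 1.013×10^5 Pa) = 0.03159 atm

0.0316 atm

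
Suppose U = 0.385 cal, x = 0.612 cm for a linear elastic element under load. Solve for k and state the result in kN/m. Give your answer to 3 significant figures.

Solving U = ½k·x² for k: k = 2U/x².
U = 0.385 cal = 1.611 J; x = 0.612 cm = 0.006120 m.
k = 86016 N/m
86016 N/m × (1 kN/m / 1000 N/m) = 86.02 kN/m

86.0 kN/m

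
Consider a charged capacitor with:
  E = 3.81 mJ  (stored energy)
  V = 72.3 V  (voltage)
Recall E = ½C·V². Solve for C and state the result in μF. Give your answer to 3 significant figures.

1.46 μF

Solving E = ½C·V² for C: C = 2E/V².
E = 3.81 mJ = 0.003810 J; V = 72.3 V.
C = 1.458×10^-6 F
1.458×10^-6 F × (1 μF / 1.000×10^-6 F) = 1.458 μF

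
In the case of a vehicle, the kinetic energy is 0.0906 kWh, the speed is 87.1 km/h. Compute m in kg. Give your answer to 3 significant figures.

Rearranging KE = ½mv² for m: m = 2·KE/v².
KE = 0.0906 kWh = 3.262×10^5 J; v = 87.1 km/h = 24.19 m/s.
m = 1114 kg

1110 kg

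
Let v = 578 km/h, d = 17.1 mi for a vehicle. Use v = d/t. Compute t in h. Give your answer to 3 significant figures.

Rearranging: t = d/v.
v = 578 km/h = 160.6 m/s; d = 17.1 mi = 27520 m.
t = 171.4 s
171.4 s × (1 h / 3600 s) = 0.04761 h

0.0476 h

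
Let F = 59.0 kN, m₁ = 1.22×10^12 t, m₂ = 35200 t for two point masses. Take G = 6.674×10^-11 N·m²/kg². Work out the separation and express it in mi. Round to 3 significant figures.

From Newton's law of gravitation: r = √(G·m₁m₂/F).
F = 59.0 kN = 59000 N; m₁ = 1.22×10^12 t = 1.220×10^15 kg; m₂ = 35200 t = 3.520×10^7 kg; G = 6.674×10^-11 N·m²/kg².
r = 6970 m
6970 m × (1 mi / 1609 m) = 4.331 mi

4.33 mi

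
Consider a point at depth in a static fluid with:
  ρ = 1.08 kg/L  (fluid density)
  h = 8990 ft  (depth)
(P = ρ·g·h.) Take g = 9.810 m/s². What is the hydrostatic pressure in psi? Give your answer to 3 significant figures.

4210 psi

P is given directly by: P = ρgh.
ρ = 1.08 kg/L = 1080 kg/m³; h = 8990 ft = 2740 m; g = 9.810 m/s².
P = 2.903×10^7 Pa
2.903×10^7 Pa × (1 psi / 6895 Pa) = 4211 psi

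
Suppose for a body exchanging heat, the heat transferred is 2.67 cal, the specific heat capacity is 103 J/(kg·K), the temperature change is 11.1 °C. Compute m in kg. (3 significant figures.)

0.00977 kg

Rearranging: m = Q/(c·ΔT).
Q = 2.67 cal = 11.17 J; c = 103 J/(kg·K); ΔT = 11.1 °C = 11.10 K.
m = 0.009771 kg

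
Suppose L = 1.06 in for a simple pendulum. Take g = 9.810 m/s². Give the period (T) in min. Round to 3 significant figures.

0.00549 min

Directly: T = 2π√(L/g).
L = 1.06 in = 0.02692 m; g = 9.810 m/s².
T = 0.3292 s
0.3292 s × (1 min / 60.00 s) = 0.005486 min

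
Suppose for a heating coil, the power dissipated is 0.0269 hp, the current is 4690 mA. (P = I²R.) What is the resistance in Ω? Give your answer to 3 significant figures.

0.912 Ω

Rearranging: R = P/I².
P = 0.0269 hp = 20.06 W; I = 4690 mA = 4.690 A.
R = 0.9119 Ω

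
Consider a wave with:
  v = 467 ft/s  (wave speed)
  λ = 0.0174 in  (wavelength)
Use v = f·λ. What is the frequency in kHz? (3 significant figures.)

Solving v = f·λ for f: f = v/λ.
v = 467 ft/s = 142.3 m/s; λ = 0.0174 in = 4.420×10^-4 m.
f = 3.221×10^5 Hz
3.221×10^5 Hz × (1 kHz / 1000 Hz) = 322.1 kHz

322 kHz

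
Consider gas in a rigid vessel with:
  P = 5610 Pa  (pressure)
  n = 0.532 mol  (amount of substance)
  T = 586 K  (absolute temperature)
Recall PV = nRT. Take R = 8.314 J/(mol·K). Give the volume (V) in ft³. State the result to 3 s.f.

16.3 ft³

Rearranging: V = nRT/P.
P = 5610 Pa; n = 0.532 mol; T = 586 K; R = 8.314 J/(mol·K).
V = 0.4620 m³
0.4620 m³ × (1 ft³ / 0.02832 m³) = 16.32 ft³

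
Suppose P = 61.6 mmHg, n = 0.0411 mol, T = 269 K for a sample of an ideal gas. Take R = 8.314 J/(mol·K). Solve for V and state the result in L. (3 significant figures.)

11.2 L

From the ideal-gas law: V = nRT/P.
P = 61.6 mmHg = 8213 Pa; n = 0.0411 mol; T = 269 K; R = 8.314 J/(mol·K).
V = 0.01119 m³
0.01119 m³ × (1 L / 0.001000 m³) = 11.19 L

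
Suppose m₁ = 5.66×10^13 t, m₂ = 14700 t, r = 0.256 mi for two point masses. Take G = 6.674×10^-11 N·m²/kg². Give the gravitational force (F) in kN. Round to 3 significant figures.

3.27×10^5 kN

From Newton's law of gravitation: F = Gm₁m₂/r².
m₁ = 5.66×10^13 t = 5.660×10^16 kg; m₂ = 14700 t = 1.470×10^7 kg; r = 0.256 mi = 412.0 m; G = 6.674×10^-11 N·m²/kg².
F = 3.271×10^8 N
3.271×10^8 N × (1 kN / 1000 N) = 3.271×10^5 kN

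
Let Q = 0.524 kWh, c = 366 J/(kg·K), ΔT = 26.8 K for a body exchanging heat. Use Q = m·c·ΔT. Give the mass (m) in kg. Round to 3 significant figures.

192 kg

Rearranging Q = m·c·ΔT for m: m = Q/(c·ΔT).
Q = 0.524 kWh = 1.886×10^6 J; c = 366 J/(kg·K); ΔT = 26.8 K.
m = 192.3 kg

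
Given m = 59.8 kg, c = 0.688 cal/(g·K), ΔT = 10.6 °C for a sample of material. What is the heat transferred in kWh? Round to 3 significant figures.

Q is given directly by: Q = mcΔT.
m = 59.8 kg; c = 0.688 cal/(g·K) = 2879 J/(kg·K); ΔT = 10.6 °C = 10.60 K.
Q = 1.825×10^6 J
1.825×10^6 J × (1 kWh / 3.600×10^6 J) = 0.5069 kWh

0.507 kWh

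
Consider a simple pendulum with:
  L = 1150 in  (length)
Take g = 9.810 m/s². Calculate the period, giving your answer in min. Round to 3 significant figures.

T is given directly by: T = 2π√(L/g).
L = 1150 in = 29.21 m; g = 9.810 m/s².
T = 10.84 s
10.84 s × (1 min / 60.00 s) = 0.1807 min

0.181 min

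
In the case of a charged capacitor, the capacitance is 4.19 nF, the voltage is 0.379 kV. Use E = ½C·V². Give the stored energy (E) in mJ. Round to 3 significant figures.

E is given directly by: E = ½CV².
C = 4.19 nF = 4.190×10^-9 F; V = 0.379 kV = 379.0 V.
E = 3.009×10^-4 J  (the unit combination reduces to kg·m²/s² = J)
3.009×10^-4 J × (1 mJ / 0.001000 J) = 0.3009 mJ

0.301 mJ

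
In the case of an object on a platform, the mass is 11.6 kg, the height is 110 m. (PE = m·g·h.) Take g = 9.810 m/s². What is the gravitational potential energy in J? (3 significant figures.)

Directly: PE = mgh.
m = 11.6 kg; h = 110 m; g = 9.810 m/s².
PE = 12518 J

12500 J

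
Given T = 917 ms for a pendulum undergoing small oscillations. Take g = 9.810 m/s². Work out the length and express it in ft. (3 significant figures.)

Rearranging T = 2π√(L/g) for L: L = g·(T/2π)².
T = 917 ms = 0.9170 s; g = 9.810 m/s².
L = 0.2090 m
0.2090 m × (1 ft / 0.3048 m) = 0.6855 ft

0.686 ft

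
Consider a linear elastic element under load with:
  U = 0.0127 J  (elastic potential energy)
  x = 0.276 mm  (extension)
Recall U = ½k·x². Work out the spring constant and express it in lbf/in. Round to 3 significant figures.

Rearranging: k = 2U/x².
U = 0.0127 J; x = 0.276 mm = 2.760×10^-4 m.
k = 3.334×10^5 N/m
3.334×10^5 N/m × (1 lbf/in / 175.1 N/m) = 1904 lbf/in

1900 lbf/in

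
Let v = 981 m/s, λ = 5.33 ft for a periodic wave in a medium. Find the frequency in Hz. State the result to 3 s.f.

Rearranging: f = v/λ.
v = 981 m/s; λ = 5.33 ft = 1.625 m.
f = 603.8 Hz

604 Hz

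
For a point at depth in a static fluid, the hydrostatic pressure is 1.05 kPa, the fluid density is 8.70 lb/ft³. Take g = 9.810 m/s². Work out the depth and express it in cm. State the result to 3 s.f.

Rearranging: h = P/(ρ·g).
P = 1.05 kPa = 1050 Pa; ρ = 8.70 lb/ft³ = 139.4 kg/m³; g = 9.810 m/s².
h = 0.7680 m
0.7680 m × (1 cm / 0.01000 m) = 76.80 cm

76.8 cm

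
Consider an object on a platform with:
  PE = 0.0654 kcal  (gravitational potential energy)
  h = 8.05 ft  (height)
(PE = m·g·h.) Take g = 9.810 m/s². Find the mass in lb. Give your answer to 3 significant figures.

Rearranging PE = m·g·h for m: m = PE/(g·h).
PE = 0.0654 kcal = 273.6 J; h = 8.05 ft = 2.454 m; g = 9.810 m/s².
m = 11.37 kg
11.37 kg × (1 lb / 0.4536 kg) = 25.06 lb

25.1 lb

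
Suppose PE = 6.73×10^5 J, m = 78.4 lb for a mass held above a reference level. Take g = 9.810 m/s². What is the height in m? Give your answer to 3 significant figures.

Rearranging: h = PE/(m·g).
PE = 6.73×10^5 J; m = 78.4 lb = 35.56 kg; g = 9.810 m/s².
h = 1929 m

1930 m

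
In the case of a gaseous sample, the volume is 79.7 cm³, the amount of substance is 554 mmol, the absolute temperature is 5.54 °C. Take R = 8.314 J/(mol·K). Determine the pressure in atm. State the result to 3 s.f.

P is given directly by: P = nRT/V.
V = 79.7 cm³ = 7.970×10^-5 m³; n = 554 mmol = 0.5540 mol; T = 5.54 °C = 278.7 K; R = 8.314 J/(mol·K).
P = 1.611×10^7 Pa  (the unit combination reduces to kg/(m·s²) = Pa)
1.611×10^7 Pa × (1 atm / 1.013×10^5 Pa) = 159.0 atm

159 atm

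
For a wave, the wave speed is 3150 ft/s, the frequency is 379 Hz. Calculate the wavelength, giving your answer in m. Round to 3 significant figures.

2.53 m

Rearranging v = f·λ for λ: λ = v/f.
v = 3150 ft/s = 960.1 m/s; f = 379 Hz.
λ = 2.533 m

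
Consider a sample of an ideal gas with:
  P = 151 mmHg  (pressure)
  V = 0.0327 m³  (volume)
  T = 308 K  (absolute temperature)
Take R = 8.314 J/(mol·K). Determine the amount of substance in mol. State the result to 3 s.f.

0.257 mol

Rearranging: n = PV/(RT).
P = 151 mmHg = 20132 Pa; V = 0.0327 m³; T = 308 K; R = 8.314 J/(mol·K).
n = 0.2571 mol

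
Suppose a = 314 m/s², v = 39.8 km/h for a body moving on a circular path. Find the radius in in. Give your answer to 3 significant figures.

15.3 in

Rearranging: r = v²/a.
a = 314 m/s²; v = 39.8 km/h = 11.06 m/s.
r = 0.3893 m
0.3893 m × (1 in / 0.02540 m) = 15.32 in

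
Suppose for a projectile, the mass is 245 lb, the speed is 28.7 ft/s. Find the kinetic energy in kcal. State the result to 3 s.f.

1.02 kcal

KE is given directly by: KE = ½mv².
m = 245 lb = 111.1 kg; v = 28.7 ft/s = 8.748 m/s.
KE = 4252 J
4252 J × (1 kcal / 4184 J) = 1.016 kcal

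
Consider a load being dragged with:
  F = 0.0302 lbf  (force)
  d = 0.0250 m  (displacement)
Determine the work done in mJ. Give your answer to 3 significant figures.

3.36 mJ

W is given directly by: W = F·d.
F = 0.0302 lbf = 0.1343 N; d = 0.0250 m.
W = 0.003358 J
0.003358 J × (1 mJ / 0.001000 J) = 3.358 mJ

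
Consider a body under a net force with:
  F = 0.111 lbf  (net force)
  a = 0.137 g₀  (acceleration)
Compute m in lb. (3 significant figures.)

From Newton's second law: m = F/a.
F = 0.111 lbf = 0.4938 N; a = 0.137 g₀ = 1.344 m/s².
m = 0.3675 kg
0.3675 kg × (1 lb / 0.4536 kg) = 0.8102 lb

0.810 lb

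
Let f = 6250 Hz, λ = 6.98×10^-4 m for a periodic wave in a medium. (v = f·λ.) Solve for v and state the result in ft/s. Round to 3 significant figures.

v is given directly by: v = fλ.
f = 6250 Hz; λ = 6.98×10^-4 m.
v = 4.363 m/s
4.363 m/s × (1 ft/s / 0.3048 m/s) = 14.31 ft/s

14.3 ft/s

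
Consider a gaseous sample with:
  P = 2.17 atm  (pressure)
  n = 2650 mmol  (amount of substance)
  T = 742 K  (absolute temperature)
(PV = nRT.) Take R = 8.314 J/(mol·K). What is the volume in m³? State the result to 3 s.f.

Rearranging PV = nRT for V: V = nRT/P.
P = 2.17 atm = 2.199×10^5 Pa; n = 2650 mmol = 2.650 mol; T = 742 K; R = 8.314 J/(mol·K).
V = 0.07435 m³

0.0744 m³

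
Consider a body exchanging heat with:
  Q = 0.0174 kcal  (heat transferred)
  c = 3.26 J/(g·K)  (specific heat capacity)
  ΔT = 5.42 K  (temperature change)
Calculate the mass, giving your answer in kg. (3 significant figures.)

0.00412 kg

Solving Q = m·c·ΔT for m: m = Q/(c·ΔT).
Q = 0.0174 kcal = 72.80 J; c = 3.26 J/(g·K) = 3260 J/(kg·K); ΔT = 5.42 K.
m = 0.004120 kg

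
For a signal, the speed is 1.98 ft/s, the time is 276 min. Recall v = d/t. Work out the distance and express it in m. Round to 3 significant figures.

9990 m

Rearranging v = d/t for d: d = v·t.
v = 1.98 ft/s = 0.6035 m/s; t = 276 min = 16560 s.
d = 9994 m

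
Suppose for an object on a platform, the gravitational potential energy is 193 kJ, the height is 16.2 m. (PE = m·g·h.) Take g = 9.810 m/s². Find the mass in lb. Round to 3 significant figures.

2680 lb

Rearranging: m = PE/(g·h).
PE = 193 kJ = 1.930×10^5 J; h = 16.2 m; g = 9.810 m/s².
m = 1214 kg
1214 kg × (1 lb / 0.4536 kg) = 2677 lb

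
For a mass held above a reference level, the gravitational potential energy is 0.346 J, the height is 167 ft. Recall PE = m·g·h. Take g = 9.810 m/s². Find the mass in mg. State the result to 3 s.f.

Solving PE = m·g·h for m: m = PE/(g·h).
PE = 0.346 J; h = 167 ft = 50.90 m; g = 9.810 m/s².
m = 6.929×10^-4 kg
6.929×10^-4 kg × (1 mg / 1.000×10^-6 kg) = 692.9 mg

693 mg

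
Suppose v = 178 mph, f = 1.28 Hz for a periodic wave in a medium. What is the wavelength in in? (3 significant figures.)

2450 in

Rearranging v = f·λ for λ: λ = v/f.
v = 178 mph = 79.57 m/s; f = 1.28 Hz.
λ = 62.17 m
62.17 m × (1 in / 0.02540 m) = 2448 in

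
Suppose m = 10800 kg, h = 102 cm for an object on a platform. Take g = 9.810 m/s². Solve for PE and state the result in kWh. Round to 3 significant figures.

Directly: PE = mgh.
m = 10800 kg; h = 102 cm = 1.020 m; g = 9.810 m/s².
PE = 1.081×10^5 J  (the unit combination reduces to kg·m²/s² = J)
1.081×10^5 J × (1 kWh / 3.600×10^6 J) = 0.03002 kWh

0.0300 kWh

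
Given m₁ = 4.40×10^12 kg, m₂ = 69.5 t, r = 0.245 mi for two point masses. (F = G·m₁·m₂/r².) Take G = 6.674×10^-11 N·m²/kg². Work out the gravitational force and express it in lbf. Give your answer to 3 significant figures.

29.5 lbf

From Newton's law of gravitation: F = Gm₁m₂/r².
m₁ = 4.40×10^12 kg; m₂ = 69.5 t = 69500 kg; r = 0.245 mi = 394.3 m; G = 6.674×10^-11 N·m²/kg².
F = 131.3 N
131.3 N × (1 lbf / 4.448 N) = 29.51 lbf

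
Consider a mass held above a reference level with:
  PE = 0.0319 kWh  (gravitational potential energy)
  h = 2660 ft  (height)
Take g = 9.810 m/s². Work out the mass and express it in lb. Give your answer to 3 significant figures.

31.8 lb

Rearranging: m = PE/(g·h).
PE = 0.0319 kWh = 1.148×10^5 J; h = 2660 ft = 810.8 m; g = 9.810 m/s².
m = 14.44 kg
14.44 kg × (1 lb / 0.4536 kg) = 31.83 lb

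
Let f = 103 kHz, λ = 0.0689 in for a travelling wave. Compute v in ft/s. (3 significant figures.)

Directly: v = fλ.
f = 103 kHz = 1.030×10^5 Hz; λ = 0.0689 in = 0.001750 m.
v = 180.3 m/s
180.3 m/s × (1 ft/s / 0.3048 m/s) = 591.4 ft/s

591 ft/s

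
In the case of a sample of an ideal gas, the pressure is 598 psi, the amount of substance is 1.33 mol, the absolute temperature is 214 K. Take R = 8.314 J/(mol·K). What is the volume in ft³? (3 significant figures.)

From the ideal-gas law: V = nRT/P.
P = 598 psi = 4.123×10^6 Pa; n = 1.33 mol; T = 214 K; R = 8.314 J/(mol·K).
V = 5.739×10^-4 m³
5.739×10^-4 m³ × (1 ft³ / 0.02832 m³) = 0.02027 ft³

0.0203 ft³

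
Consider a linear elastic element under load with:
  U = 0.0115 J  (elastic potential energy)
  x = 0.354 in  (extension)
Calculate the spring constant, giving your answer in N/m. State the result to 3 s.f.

284 N/m

Solving U = ½k·x² for k: k = 2U/x².
U = 0.0115 J; x = 0.354 in = 0.008992 m.
k = 284.5 N/m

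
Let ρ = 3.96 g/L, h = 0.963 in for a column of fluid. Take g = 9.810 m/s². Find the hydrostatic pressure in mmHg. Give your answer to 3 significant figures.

P is given directly by: P = ρgh.
ρ = 3.96 g/L = 3.960 kg/m³; h = 0.963 in = 0.02446 m; g = 9.810 m/s².
P = 0.9502 Pa
0.9502 Pa × (1 mmHg / 133.3 Pa) = 0.007127 mmHg

0.00713 mmHg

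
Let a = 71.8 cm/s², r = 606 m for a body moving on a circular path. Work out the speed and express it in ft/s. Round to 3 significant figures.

68.4 ft/s

Rearranging a = v²/r for v: v = √(a·r).
a = 71.8 cm/s² = 0.7180 m/s²; r = 606 m.
v = 20.86 m/s
20.86 m/s × (1 ft/s / 0.3048 m/s) = 68.44 ft/s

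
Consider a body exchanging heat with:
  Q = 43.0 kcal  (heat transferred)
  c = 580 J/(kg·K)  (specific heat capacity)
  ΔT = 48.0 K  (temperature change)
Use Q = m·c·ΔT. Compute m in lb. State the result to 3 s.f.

14.2 lb

Solving Q = m·c·ΔT for m: m = Q/(c·ΔT).
Q = 43.0 kcal = 1.799×10^5 J; c = 580 J/(kg·K); ΔT = 48.0 K.
m = 6.462 kg
6.462 kg × (1 lb / 0.4536 kg) = 14.25 lb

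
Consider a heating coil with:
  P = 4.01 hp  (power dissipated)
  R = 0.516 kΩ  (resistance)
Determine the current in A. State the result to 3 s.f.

2.41 A

Rearranging: I = √(P/R).
P = 4.01 hp = 2990 W; R = 0.516 kΩ = 516.0 Ω.
I = 2.407 A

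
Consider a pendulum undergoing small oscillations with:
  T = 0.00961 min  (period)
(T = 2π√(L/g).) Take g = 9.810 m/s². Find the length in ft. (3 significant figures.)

0.271 ft

Rearranging: L = g·(T/2π)².
T = 0.00961 min = 0.5766 s; g = 9.810 m/s².
L = 0.08261 m
0.08261 m × (1 ft / 0.3048 m) = 0.2710 ft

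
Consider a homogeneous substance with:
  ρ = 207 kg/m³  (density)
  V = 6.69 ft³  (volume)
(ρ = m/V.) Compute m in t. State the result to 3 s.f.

Solving ρ = m/V for m: m = ρV.
ρ = 207 kg/m³; V = 6.69 ft³ = 0.1894 m³.
m = 39.21 kg
39.21 kg × (1 t / 1000 kg) = 0.03921 t

0.0392 t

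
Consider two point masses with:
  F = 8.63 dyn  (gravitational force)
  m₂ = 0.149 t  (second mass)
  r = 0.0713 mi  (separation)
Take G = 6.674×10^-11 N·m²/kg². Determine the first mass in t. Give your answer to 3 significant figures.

From Newton's law of gravitation: m₁ = F·r²/(G·m₂).
F = 8.63 dyn = 8.630×10^-5 N; m₂ = 0.149 t = 149.0 kg; r = 0.0713 mi = 114.7 m; G = 6.674×10^-11 N·m²/kg².
m₁ = 1.143×10^8 kg
1.143×10^8 kg × (1 t / 1000 kg) = 1.143×10^5 t

1.14×10^5 t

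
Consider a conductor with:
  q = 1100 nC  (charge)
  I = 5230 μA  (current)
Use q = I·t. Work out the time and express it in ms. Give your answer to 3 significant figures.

0.210 ms

Solving q = I·t for t: t = q/I.
q = 1100 nC = 1.100×10^-6 C; I = 5230 μA = 0.005230 A.
t = 2.103×10^-4 s
2.103×10^-4 s × (1 ms / 0.001000 s) = 0.2103 ms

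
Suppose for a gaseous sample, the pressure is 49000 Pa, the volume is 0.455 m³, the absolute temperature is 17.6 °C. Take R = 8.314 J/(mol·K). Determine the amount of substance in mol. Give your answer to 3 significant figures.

9.22 mol

Rearranging PV = nRT for n: n = PV/(RT).
P = 49000 Pa; V = 0.455 m³; T = 17.6 °C = 290.8 K; R = 8.314 J/(mol·K).
n = 9.223 mol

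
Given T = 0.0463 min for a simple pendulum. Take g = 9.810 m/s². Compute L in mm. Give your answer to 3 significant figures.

1920 mm

Solving T = 2π√(L/g) for L: L = g·(T/2π)².
T = 0.0463 min = 2.778 s; g = 9.810 m/s².
L = 1.918 m
1.918 m × (1 mm / 0.001000 m) = 1918 mm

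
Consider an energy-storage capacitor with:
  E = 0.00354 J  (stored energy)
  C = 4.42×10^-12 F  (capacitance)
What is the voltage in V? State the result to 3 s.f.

40000 V

Solving E = ½C·V² for V: V = √(2E/C).
E = 0.00354 J; C = 4.42×10^-12 F.
V = 40023 V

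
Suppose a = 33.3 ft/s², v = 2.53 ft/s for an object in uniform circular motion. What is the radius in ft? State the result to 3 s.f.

Solving a = v²/r for r: r = v²/a.
a = 33.3 ft/s² = 10.15 m/s²; v = 2.53 ft/s = 0.7711 m/s.
r = 0.05859 m
0.05859 m × (1 ft / 0.3048 m) = 0.1922 ft

0.192 ft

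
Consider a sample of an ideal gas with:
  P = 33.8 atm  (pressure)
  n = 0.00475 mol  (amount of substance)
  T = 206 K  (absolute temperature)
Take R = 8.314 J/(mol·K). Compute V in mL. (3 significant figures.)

2.38 mL

Rearranging: V = nRT/P.
P = 33.8 atm = 3.425×10^6 Pa; n = 0.00475 mol; T = 206 K; R = 8.314 J/(mol·K).
V = 2.375×10^-6 m³
2.375×10^-6 m³ × (1 mL / 1.000×10^-6 m³) = 2.375 mL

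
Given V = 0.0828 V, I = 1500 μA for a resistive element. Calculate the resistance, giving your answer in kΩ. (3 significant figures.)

From Ohm's law: R = V/I.
V = 0.0828 V; I = 1500 μA = 0.001500 A.
R = 55.20 Ω
55.20 Ω × (1 kΩ / 1000 Ω) = 0.05520 kΩ

0.0552 kΩ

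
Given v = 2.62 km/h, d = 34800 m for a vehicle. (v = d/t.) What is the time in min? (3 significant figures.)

Solving v = d/t for t: t = d/v.
v = 2.62 km/h = 0.7278 m/s; d = 34800 m.
t = 47817 s
47817 s × (1 min / 60.00 s) = 796.9 min

797 min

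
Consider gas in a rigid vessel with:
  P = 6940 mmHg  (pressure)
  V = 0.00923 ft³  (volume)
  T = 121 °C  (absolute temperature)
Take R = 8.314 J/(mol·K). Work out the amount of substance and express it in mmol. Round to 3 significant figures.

Rearranging: n = PV/(RT).
P = 6940 mmHg = 9.253×10^5 Pa; V = 0.00923 ft³ = 2.614×10^-4 m³; T = 121 °C = 394.1 K; R = 8.314 J/(mol·K).
n = 0.07380 mol
0.07380 mol × (1 mmol / 0.001000 mol) = 73.80 mmol

73.8 mmol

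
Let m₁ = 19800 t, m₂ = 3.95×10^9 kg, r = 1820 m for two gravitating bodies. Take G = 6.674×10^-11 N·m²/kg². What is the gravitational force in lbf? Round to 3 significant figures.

From Newton's law of gravitation: F = Gm₁m₂/r².
m₁ = 19800 t = 1.980×10^7 kg; m₂ = 3.95×10^9 kg; r = 1820 m; G = 6.674×10^-11 N·m²/kg².
F = 1.576 N
1.576 N × (1 lbf / 4.448 N) = 0.3543 lbf

0.354 lbf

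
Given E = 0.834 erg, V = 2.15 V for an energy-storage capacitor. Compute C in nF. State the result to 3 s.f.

Rearranging E = ½C·V² for C: C = 2E/V².
E = 0.834 erg = 8.340×10^-8 J; V = 2.15 V.
C = 3.608×10^-8 F
3.608×10^-8 F × (1 nF / 1.000×10^-9 F) = 36.08 nF

36.1 nF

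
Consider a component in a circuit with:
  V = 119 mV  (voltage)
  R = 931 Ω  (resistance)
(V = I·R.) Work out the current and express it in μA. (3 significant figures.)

From Ohm's law: I = V/R.
V = 119 mV = 0.1190 V; R = 931 Ω.
I = 1.278×10^-4 A
1.278×10^-4 A × (1 μA / 1.000×10^-6 A) = 127.8 μA

128 μA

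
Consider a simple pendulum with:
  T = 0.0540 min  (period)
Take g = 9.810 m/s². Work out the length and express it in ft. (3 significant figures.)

8.56 ft

Rearranging T = 2π√(L/g) for L: L = g·(T/2π)².
T = 0.0540 min = 3.240 s; g = 9.810 m/s².
L = 2.609 m
2.609 m × (1 ft / 0.3048 m) = 8.558 ft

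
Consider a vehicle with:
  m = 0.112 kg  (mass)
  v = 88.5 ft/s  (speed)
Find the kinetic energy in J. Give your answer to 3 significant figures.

KE is given directly by: KE = ½mv².
m = 0.112 kg; v = 88.5 ft/s = 26.97 m/s.
KE = 40.75 J

40.7 J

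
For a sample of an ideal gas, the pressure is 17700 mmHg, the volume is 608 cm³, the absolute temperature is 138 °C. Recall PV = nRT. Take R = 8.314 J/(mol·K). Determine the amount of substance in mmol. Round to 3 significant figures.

420 mmol

From the ideal-gas law: n = PV/(RT).
P = 17700 mmHg = 2.360×10^6 Pa; V = 608 cm³ = 6.080×10^-4 m³; T = 138 °C = 411.1 K; R = 8.314 J/(mol·K).
n = 0.4197 mol
0.4197 mol × (1 mmol / 0.001000 mol) = 419.7 mmol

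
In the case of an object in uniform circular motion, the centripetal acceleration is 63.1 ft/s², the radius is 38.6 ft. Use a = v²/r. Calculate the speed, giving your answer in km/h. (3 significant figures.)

Rearranging: v = √(a·r).
a = 63.1 ft/s² = 19.23 m/s²; r = 38.6 ft = 11.77 m.
v = 15.04 m/s
15.04 m/s × (1 km/h / 0.2778 m/s) = 54.15 km/h

54.2 km/h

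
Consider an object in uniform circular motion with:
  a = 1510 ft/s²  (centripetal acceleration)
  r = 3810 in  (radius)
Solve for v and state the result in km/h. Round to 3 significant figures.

760 km/h

Solving a = v²/r for v: v = √(a·r).
a = 1510 ft/s² = 460.2 m/s²; r = 3810 in = 96.77 m.
v = 211.0 m/s
211.0 m/s × (1 km/h / 0.2778 m/s) = 759.8 km/h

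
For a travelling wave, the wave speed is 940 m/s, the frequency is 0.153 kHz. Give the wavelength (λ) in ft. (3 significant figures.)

Solving v = f·λ for λ: λ = v/f.
v = 940 m/s; f = 0.153 kHz = 153.0 Hz.
λ = 6.144 m
6.144 m × (1 ft / 0.3048 m) = 20.16 ft

20.2 ft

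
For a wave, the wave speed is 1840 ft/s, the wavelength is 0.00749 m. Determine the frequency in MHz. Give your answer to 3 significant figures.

0.0749 MHz

Solving v = f·λ for f: f = v/λ.
v = 1840 ft/s = 560.8 m/s; λ = 0.00749 m.
f = 74877 Hz
74877 Hz × (1 MHz / 1.000×10^6 Hz) = 0.07488 MHz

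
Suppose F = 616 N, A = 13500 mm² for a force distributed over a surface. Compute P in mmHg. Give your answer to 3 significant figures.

342 mmHg

Directly: P = F/A.
F = 616 N; A = 13500 mm² = 0.01350 m².
P = 45630 Pa
45630 Pa × (1 mmHg / 133.3 Pa) = 342.3 mmHg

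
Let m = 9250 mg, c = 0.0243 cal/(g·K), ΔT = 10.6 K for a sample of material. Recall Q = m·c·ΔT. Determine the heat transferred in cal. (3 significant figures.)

Directly: Q = mcΔT.
m = 9250 mg = 0.009250 kg; c = 0.0243 cal/(g·K) = 101.7 J/(kg·K); ΔT = 10.6 K.
Q = 9.969 J  (the unit combination reduces to kg·m²/s² = J)
9.969 J × (1 cal / 4.184 J) = 2.383 cal

2.38 cal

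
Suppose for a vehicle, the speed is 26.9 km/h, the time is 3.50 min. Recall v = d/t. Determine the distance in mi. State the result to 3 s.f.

0.975 mi

Rearranging: d = v·t.
v = 26.9 km/h = 7.472 m/s; t = 3.50 min = 210.0 s.
d = 1569 m
1569 m × (1 mi / 1609 m) = 0.9750 mi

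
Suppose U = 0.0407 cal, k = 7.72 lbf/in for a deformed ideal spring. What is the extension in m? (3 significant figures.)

0.0159 m

Rearranging: x = √(2U/k).
U = 0.0407 cal = 0.1703 J; k = 7.72 lbf/in = 1352 N/m.
x = 0.01587 m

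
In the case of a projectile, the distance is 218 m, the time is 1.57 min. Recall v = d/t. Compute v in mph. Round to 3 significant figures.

5.18 mph

Directly: v = d/t.
d = 218 m; t = 1.57 min = 94.20 s.
v = 2.314 m/s
2.314 m/s × (1 mph / 0.4470 m/s) = 5.177 mph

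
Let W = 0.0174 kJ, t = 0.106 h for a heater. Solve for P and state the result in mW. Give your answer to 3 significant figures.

45.6 mW

Directly: P = W/t.
W = 0.0174 kJ = 17.40 J; t = 0.106 h = 381.6 s.
P = 0.04560 W  (the unit combination reduces to kg·m²/s³ = W)
0.04560 W × (1 mW / 0.001000 W) = 45.60 mW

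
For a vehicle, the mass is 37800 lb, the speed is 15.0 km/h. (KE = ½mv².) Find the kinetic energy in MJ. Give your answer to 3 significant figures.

Directly: KE = ½mv².
m = 37800 lb = 17146 kg; v = 15.0 km/h = 4.167 m/s.
KE = 1.488×10^5 J
1.488×10^5 J × (1 MJ / 1.000×10^6 J) = 0.1488 MJ

0.149 MJ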